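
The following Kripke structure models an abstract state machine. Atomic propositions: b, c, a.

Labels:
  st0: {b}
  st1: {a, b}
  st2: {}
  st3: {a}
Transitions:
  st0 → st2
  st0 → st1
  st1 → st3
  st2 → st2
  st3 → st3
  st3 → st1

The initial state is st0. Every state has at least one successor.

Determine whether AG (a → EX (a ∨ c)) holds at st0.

States satisfying a → EX (a ∨ c): {st0, st1, st2, st3}.
States satisfying AG (a → EX (a ∨ c)): {st0, st1, st2, st3}.
Every state reachable from st0 satisfies a → EX (a ∨ c).
st0 ∈ Sat(AG (a → EX (a ∨ c))).

Holds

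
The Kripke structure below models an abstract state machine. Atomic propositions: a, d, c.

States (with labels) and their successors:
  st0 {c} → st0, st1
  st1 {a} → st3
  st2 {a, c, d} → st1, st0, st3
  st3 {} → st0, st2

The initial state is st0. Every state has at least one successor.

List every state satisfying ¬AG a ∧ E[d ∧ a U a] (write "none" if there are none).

States satisfying a: {st1, st2}.
States satisfying AG a: ∅.
States satisfying ¬AG a: {st0, st1, st2, st3}.
States satisfying d ∧ a: {st2}.
States satisfying E[d ∧ a U a]: {st1, st2}.
States satisfying ¬AG a ∧ E[d ∧ a U a]: {st1, st2}.

{st1, st2}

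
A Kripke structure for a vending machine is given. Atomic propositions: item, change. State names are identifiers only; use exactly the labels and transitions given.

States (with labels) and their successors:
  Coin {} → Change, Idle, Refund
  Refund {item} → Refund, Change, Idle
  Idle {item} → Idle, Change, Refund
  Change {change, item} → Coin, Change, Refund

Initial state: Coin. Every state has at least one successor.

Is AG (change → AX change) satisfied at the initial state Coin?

States satisfying change → AX change: {Coin, Refund, Idle}.
States satisfying AG (change → AX change): ∅.
Change is reachable from Coin and violates change → AX change, so AG fails at Coin.
Coin ∉ Sat(AG (change → AX change)).

No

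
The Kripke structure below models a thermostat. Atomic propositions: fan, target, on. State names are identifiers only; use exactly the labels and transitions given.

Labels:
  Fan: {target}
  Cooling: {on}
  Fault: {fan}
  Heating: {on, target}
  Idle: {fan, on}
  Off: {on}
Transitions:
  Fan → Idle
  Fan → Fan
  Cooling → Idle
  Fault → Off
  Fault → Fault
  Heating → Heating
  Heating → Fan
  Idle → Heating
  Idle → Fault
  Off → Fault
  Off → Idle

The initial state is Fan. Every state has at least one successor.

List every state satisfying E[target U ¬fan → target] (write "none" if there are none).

States satisfying target: {Fan, Heating}.
States satisfying ¬fan → target: {Fan, Fault, Heating, Idle}.
States satisfying E[target U ¬fan → target]: {Fan, Fault, Heating, Idle}.

{Fan, Fault, Heating, Idle}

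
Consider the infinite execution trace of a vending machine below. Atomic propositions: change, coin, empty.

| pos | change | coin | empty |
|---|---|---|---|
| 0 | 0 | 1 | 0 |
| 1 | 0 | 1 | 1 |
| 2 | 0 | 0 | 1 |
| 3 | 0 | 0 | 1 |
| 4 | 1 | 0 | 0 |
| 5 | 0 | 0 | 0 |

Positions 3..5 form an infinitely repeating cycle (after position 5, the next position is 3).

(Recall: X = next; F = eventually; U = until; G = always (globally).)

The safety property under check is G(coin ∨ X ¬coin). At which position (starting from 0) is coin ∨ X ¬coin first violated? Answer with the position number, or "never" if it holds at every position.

never

coin ∨ X ¬coin holds at every position 0..5, and those are all the positions the trace ever visits, so the invariant G(coin ∨ X ¬coin) is never violated.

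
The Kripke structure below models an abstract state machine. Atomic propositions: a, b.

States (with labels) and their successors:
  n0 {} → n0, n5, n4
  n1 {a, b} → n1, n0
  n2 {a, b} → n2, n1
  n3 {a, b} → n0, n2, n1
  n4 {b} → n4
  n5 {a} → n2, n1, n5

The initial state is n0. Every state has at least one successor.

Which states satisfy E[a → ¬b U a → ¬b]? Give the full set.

States satisfying a → ¬b: {n0, n4, n5}.
States satisfying E[a → ¬b U a → ¬b]: {n0, n4, n5}.

{n0, n4, n5}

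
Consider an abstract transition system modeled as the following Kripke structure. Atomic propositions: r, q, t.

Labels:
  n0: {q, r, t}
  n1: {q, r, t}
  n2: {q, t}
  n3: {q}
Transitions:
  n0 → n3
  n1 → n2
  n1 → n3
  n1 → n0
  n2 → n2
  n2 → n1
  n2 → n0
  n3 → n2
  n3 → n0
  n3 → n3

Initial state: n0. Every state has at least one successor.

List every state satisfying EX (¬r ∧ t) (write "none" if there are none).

States satisfying ¬r ∧ t: {n2}.
States satisfying EX (¬r ∧ t): {n1, n2, n3}.

{n1, n2, n3}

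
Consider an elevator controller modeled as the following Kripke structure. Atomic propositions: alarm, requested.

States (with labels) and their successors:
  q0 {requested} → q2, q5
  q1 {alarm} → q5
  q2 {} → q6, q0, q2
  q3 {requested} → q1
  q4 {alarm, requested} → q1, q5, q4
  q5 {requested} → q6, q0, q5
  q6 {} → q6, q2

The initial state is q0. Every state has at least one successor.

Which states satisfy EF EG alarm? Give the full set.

States satisfying EG alarm: {q4}.
States satisfying EF EG alarm: {q4}.

{q4}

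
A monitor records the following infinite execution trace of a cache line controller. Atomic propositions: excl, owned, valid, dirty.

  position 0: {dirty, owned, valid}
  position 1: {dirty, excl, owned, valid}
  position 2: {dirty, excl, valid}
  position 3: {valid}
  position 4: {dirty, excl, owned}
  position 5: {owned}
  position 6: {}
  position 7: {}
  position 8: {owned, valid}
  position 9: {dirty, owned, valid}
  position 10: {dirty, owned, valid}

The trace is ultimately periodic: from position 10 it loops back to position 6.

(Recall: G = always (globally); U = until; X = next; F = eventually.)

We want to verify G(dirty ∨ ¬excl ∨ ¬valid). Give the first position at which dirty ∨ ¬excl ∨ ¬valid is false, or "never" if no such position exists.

dirty ∨ ¬excl ∨ ¬valid holds at every position 0..10, and those are all the positions the trace ever visits, so the invariant G(dirty ∨ ¬excl ∨ ¬valid) is never violated.

never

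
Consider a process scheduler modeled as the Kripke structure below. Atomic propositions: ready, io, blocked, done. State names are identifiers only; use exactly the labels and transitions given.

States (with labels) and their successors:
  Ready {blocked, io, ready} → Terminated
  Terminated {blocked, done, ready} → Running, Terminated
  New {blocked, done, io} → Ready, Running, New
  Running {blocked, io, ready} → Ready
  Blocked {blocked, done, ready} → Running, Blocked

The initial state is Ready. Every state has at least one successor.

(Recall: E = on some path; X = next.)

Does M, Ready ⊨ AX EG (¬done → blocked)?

Holds

States satisfying EG (¬done → blocked): {Ready, Terminated, New, Running, Blocked}.
States satisfying AX EG (¬done → blocked): {Ready, Terminated, New, Running, Blocked}.
Ready ∈ Sat(AX EG (¬done → blocked)).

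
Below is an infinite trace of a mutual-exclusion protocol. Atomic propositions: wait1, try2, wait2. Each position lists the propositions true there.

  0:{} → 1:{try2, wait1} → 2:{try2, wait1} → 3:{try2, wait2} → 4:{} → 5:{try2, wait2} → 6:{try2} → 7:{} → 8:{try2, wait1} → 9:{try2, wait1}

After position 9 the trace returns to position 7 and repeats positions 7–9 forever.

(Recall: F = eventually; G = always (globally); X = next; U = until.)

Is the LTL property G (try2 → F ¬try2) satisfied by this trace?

try2 → F ¬try2 holds at every position 0..9, and those are all positions ever visited, so G (try2 → F ¬try2) holds.
Positions where try2 holds: 1, 2, 3, 5, 6, 8, 9.
Check F ¬try2 at each: 1→ok, 2→ok, 3→ok, 5→ok, 6→ok, 8→ok, 9→ok.

Yes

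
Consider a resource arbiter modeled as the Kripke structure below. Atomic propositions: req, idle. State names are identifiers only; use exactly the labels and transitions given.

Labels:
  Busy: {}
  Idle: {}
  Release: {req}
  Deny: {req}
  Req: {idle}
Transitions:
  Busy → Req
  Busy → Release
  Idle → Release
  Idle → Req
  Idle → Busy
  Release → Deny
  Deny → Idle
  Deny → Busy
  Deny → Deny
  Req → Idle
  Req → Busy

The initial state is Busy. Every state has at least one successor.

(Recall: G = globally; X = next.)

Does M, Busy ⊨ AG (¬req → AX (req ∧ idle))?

No

States satisfying ¬req → AX (req ∧ idle): {Release, Deny}.
States satisfying AG (¬req → AX (req ∧ idle)): ∅.
Busy is reachable from Busy and violates ¬req → AX (req ∧ idle), so AG fails at Busy.
Busy ∉ Sat(AG (¬req → AX (req ∧ idle))).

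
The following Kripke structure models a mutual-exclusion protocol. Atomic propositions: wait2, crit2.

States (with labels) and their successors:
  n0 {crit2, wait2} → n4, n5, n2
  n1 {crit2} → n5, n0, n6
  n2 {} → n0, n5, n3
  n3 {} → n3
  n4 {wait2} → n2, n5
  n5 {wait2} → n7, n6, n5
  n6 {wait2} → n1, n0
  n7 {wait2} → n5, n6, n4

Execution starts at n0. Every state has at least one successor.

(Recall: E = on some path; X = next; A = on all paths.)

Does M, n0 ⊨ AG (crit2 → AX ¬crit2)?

States satisfying crit2 → AX ¬crit2: {n0, n2, n3, n4, n5, n6, n7}.
States satisfying AG (crit2 → AX ¬crit2): {n3}.
n1 is reachable from n0 and violates crit2 → AX ¬crit2, so AG fails at n0.
n0 ∉ Sat(AG (crit2 → AX ¬crit2)).

Does not hold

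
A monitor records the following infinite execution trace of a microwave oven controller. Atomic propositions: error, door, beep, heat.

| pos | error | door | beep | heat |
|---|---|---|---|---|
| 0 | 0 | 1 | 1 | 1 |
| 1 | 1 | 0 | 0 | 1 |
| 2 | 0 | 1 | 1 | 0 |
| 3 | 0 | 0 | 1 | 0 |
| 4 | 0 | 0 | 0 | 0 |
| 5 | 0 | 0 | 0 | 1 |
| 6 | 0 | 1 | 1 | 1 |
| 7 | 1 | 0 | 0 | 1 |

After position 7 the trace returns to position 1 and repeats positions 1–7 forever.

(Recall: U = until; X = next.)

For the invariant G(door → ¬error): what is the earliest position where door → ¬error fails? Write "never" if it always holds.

door → ¬error holds at every position 0..7, and those are all the positions the trace ever visits, so the invariant G(door → ¬error) is never violated.

never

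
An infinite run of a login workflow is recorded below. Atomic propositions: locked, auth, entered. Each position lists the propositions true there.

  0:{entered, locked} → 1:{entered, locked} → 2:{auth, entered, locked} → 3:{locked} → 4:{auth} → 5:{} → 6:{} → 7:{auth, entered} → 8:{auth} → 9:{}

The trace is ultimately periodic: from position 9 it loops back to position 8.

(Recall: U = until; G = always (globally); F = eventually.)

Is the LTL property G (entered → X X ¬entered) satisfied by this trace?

entered → X X ¬entered must hold at every position from 0 onward. It fails at position 0, so G (entered → X X ¬entered) is false.
Positions where entered holds: 0, 1, 2, 7.
Check X X ¬entered at each: 0→fails, 1→ok, 2→ok, 7→ok.

Violated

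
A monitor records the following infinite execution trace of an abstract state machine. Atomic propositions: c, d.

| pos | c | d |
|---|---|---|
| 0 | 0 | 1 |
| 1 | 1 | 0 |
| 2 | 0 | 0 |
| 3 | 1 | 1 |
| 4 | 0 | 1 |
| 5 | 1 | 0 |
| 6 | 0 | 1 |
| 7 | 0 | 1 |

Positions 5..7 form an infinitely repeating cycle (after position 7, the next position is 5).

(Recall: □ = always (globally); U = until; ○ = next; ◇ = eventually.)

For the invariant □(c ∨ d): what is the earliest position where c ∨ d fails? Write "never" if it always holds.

2

Check c ∨ d at each position in order: 0 ✓, 1 ✓.
At position 2 the labels are {}, so c ∨ d is false there. This is the first violation.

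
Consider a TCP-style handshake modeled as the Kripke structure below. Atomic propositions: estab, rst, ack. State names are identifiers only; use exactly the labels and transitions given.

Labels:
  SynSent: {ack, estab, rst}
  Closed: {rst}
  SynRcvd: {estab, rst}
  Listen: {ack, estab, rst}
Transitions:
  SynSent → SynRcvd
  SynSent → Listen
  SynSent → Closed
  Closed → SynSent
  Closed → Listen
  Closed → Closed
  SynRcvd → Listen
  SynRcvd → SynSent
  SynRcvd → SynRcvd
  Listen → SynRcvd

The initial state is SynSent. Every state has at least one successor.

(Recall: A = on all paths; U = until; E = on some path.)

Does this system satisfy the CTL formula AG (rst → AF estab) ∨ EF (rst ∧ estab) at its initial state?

Holds

States satisfying rst → AF estab: {SynSent, SynRcvd, Listen}.
States satisfying AG (rst → AF estab): ∅.
States satisfying rst ∧ estab: {SynSent, SynRcvd, Listen}.
States satisfying EF (rst ∧ estab): {SynSent, Closed, SynRcvd, Listen}.
States satisfying AG (rst → AF estab) ∨ EF (rst ∧ estab): {SynSent, Closed, SynRcvd, Listen}.
SynSent ∈ Sat(AG (rst → AF estab) ∨ EF (rst ∧ estab)).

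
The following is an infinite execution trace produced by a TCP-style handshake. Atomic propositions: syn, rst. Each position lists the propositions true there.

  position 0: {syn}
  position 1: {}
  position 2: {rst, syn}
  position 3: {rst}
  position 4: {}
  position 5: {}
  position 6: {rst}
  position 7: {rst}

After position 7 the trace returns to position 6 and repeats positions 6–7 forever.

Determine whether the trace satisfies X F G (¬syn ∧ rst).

The position after 0 is 1; F G (¬syn ∧ rst) is true there.

Satisfied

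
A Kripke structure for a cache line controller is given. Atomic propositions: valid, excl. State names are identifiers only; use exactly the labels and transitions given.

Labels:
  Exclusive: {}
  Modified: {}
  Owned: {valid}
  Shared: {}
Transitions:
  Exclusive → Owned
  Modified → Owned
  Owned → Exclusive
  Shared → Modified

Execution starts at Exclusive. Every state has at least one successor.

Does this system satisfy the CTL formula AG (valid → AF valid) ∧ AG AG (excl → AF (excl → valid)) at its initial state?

Satisfied

States satisfying valid → AF valid: {Exclusive, Modified, Owned, Shared}.
States satisfying AG (valid → AF valid): {Exclusive, Modified, Owned, Shared}.
States satisfying AG (excl → AF (excl → valid)): {Exclusive, Modified, Owned, Shared}.
States satisfying AG AG (excl → AF (excl → valid)): {Exclusive, Modified, Owned, Shared}.
States satisfying AG (valid → AF valid) ∧ AG AG (excl → AF (excl → valid)): {Exclusive, Modified, Owned, Shared}.
Exclusive ∈ Sat(AG (valid → AF valid) ∧ AG AG (excl → AF (excl → valid))).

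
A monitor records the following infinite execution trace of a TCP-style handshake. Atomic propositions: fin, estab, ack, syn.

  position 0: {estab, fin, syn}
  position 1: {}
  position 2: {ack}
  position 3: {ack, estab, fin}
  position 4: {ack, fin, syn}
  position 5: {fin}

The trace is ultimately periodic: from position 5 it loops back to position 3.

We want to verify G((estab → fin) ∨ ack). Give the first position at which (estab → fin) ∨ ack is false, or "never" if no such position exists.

never

(estab → fin) ∨ ack holds at every position 0..5, and those are all the positions the trace ever visits, so the invariant G((estab → fin) ∨ ack) is never violated.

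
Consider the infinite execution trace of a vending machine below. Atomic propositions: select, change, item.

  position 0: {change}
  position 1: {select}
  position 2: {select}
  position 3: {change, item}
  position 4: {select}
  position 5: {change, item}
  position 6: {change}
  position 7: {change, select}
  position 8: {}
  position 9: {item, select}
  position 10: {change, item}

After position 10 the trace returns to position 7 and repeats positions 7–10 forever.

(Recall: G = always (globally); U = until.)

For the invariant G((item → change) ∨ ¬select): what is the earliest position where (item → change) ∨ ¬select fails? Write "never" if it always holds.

9

Check (item → change) ∨ ¬select at each position in order: 0 ✓, 1 ✓, 2 ✓, 3 ✓, 4 ✓, 5 ✓, 6 ✓, 7 ✓, 8 ✓.
At position 9 the labels are {item, select}, so (item → change) ∨ ¬select is false there. This is the first violation.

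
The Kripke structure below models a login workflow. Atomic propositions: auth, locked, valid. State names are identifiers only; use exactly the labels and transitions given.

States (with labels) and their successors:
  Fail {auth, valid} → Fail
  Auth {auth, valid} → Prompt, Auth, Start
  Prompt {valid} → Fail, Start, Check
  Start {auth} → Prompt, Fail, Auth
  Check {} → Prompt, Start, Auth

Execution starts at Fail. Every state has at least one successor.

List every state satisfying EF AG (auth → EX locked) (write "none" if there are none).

States satisfying AG (auth → EX locked): ∅.
States satisfying EF AG (auth → EX locked): ∅.

none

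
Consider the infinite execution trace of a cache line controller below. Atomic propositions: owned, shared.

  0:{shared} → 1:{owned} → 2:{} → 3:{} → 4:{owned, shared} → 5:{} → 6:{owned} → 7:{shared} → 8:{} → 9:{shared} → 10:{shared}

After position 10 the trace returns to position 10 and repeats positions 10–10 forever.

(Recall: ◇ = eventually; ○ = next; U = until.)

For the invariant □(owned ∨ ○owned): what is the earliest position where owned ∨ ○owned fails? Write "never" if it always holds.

2

Check owned ∨ ○owned at each position in order: 0 ✓, 1 ✓.
At position 2 the labels are {} and the next position 3 has {}, so owned ∨ ○owned is false there. This is the first violation.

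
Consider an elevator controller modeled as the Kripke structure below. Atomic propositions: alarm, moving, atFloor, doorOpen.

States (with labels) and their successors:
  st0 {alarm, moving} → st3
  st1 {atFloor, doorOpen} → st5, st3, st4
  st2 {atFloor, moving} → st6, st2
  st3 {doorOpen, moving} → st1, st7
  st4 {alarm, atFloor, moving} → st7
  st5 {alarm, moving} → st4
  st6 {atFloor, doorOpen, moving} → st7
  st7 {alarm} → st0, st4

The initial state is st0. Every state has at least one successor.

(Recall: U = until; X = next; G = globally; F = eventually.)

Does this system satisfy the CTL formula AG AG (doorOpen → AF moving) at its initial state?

States satisfying AG (doorOpen → AF moving): {st0, st1, st2, st3, st4, st5, st6, st7}.
States satisfying AG AG (doorOpen → AF moving): {st0, st1, st2, st3, st4, st5, st6, st7}.
Every state reachable from st0 satisfies AG (doorOpen → AF moving).
st0 ∈ Sat(AG AG (doorOpen → AF moving)).

Satisfied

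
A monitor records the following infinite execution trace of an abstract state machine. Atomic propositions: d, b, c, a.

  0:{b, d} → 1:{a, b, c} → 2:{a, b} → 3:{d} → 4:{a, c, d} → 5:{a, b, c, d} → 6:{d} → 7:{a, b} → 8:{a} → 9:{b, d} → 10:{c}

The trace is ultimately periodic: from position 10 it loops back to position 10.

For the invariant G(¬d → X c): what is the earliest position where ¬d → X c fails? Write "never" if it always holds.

Check ¬d → X c at each position in order: 0 ✓.
At position 1 the labels are {a, b, c} and the next position 2 has {a, b}, so ¬d → X c is false there. This is the first violation.

1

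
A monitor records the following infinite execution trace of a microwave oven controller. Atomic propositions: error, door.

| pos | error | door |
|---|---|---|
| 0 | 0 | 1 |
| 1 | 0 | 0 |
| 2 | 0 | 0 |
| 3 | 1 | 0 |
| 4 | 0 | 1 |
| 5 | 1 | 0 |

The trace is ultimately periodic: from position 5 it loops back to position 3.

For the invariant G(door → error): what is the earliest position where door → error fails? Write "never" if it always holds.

At position 0 the labels are {door}, so door → error is false there. This is the first violation.

0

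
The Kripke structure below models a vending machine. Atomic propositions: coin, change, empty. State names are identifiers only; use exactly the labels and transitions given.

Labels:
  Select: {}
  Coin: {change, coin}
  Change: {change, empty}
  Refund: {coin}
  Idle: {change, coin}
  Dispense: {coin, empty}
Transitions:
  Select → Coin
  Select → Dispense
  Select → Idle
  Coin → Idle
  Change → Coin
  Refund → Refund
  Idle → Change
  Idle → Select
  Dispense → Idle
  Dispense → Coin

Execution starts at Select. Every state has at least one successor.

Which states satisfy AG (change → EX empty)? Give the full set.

States satisfying change → EX empty: {Select, Refund, Idle, Dispense}.
States satisfying AG (change → EX empty): {Refund}.

{Refund}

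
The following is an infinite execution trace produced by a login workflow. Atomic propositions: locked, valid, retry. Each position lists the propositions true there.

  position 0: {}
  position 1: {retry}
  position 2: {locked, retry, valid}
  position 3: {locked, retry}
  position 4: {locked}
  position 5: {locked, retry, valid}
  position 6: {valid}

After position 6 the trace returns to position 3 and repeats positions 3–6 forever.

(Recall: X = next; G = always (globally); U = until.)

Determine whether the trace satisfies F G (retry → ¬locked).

Violated

G (retry → ¬locked) is false at every position 0..6, so it never becomes true and F G (retry → ¬locked) fails.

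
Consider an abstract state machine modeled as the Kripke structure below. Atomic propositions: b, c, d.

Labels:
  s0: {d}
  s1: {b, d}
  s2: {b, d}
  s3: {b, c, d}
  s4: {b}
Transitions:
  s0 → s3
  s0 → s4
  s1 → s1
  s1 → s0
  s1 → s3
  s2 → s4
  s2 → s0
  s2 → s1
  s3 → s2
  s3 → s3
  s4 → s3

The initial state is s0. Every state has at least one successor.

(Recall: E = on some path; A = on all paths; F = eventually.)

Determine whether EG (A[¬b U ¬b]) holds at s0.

States satisfying A[¬b U ¬b]: {s0}.
States satisfying EG (A[¬b U ¬b]): ∅.
No suitable path/successor from s0 witnesses the formula.
s0 ∉ Sat(EG (A[¬b U ¬b])).

No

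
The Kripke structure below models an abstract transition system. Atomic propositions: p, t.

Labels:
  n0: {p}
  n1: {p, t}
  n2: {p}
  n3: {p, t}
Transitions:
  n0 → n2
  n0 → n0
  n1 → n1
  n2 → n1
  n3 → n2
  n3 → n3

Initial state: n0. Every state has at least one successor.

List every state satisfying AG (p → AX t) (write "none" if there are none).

{n1, n2}

States satisfying p → AX t: {n1, n2}.
States satisfying AG (p → AX t): {n1, n2}.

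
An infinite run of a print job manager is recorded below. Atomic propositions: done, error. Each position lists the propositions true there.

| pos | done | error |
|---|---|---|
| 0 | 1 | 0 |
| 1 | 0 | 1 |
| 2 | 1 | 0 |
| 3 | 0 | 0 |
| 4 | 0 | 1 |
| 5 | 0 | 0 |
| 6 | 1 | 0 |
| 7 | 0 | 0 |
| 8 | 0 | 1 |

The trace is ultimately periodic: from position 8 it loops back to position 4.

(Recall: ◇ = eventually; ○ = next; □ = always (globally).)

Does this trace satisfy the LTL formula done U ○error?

Satisfied

Walking from position 0: ○error first holds at position 0, and done holds at every earlier position along the way, so done U ○error holds.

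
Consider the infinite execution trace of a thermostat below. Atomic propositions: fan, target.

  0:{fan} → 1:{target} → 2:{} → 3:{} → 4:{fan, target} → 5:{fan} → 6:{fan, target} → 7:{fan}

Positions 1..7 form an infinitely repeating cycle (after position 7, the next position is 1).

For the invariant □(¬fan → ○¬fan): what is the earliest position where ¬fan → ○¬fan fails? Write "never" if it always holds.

Check ¬fan → ○¬fan at each position in order: 0 ✓, 1 ✓, 2 ✓.
At position 3 the labels are {} and the next position 4 has {fan, target}, so ¬fan → ○¬fan is false there. This is the first violation.

3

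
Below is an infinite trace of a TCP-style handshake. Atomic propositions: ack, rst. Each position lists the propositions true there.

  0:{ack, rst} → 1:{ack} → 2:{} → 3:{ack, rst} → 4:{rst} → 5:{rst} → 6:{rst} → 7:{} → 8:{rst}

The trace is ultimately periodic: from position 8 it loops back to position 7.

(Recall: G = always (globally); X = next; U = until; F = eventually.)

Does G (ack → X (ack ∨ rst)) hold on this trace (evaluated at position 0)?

ack → X (ack ∨ rst) must hold at every position from 0 onward. It fails at position 1, so G (ack → X (ack ∨ rst)) is false.
Positions where ack holds: 0, 1, 3.
Check X (ack ∨ rst) at each: 0→ok, 1→fails, 3→ok.

Does not hold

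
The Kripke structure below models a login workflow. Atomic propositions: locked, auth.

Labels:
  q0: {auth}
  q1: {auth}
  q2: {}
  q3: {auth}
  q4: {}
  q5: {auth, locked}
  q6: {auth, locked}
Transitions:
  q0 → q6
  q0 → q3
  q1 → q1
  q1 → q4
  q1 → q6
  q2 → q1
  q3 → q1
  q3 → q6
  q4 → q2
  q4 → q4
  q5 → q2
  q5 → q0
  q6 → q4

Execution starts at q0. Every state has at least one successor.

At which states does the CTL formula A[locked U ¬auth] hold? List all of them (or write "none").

States satisfying locked: {q5, q6}.
States satisfying ¬auth: {q2, q4}.
States satisfying A[locked U ¬auth]: {q2, q4, q6}.

{q2, q4, q6}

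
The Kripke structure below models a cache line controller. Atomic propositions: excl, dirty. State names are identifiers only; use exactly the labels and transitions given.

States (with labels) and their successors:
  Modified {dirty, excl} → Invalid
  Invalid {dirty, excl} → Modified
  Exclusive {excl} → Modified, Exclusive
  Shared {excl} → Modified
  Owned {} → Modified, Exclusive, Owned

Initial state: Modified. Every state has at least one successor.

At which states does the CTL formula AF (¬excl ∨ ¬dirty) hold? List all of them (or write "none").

States satisfying ¬excl ∨ ¬dirty: {Exclusive, Shared, Owned}.
States satisfying AF (¬excl ∨ ¬dirty): {Exclusive, Shared, Owned}.

{Exclusive, Shared, Owned}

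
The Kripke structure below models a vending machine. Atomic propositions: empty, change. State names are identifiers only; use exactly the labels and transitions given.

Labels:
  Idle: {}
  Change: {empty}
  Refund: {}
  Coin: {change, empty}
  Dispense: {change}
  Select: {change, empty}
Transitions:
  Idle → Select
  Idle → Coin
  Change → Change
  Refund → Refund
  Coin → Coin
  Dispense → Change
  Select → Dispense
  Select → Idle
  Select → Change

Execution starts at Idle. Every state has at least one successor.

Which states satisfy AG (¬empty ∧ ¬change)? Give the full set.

States satisfying ¬empty ∧ ¬change: {Idle, Refund}.
States satisfying AG (¬empty ∧ ¬change): {Refund}.

{Refund}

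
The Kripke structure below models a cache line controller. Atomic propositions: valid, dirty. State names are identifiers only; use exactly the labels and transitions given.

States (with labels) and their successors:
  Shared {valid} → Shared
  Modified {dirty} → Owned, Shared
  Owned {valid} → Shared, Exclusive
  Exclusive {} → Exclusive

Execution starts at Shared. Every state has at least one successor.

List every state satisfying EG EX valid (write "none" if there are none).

{Shared, Modified, Owned}

States satisfying EX valid: {Shared, Modified, Owned}.
States satisfying EG EX valid: {Shared, Modified, Owned}.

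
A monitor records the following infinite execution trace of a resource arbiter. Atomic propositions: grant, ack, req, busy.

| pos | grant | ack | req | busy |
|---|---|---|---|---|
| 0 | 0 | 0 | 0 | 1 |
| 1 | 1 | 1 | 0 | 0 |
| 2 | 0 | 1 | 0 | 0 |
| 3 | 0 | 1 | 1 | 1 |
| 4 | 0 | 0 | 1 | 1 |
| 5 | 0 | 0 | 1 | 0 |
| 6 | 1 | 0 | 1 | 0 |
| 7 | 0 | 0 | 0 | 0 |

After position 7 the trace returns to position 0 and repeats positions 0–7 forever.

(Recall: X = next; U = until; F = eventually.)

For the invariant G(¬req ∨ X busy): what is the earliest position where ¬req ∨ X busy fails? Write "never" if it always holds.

4

Check ¬req ∨ X busy at each position in order: 0 ✓, 1 ✓, 2 ✓, 3 ✓.
At position 4 the labels are {busy, req} and the next position 5 has {req}, so ¬req ∨ X busy is false there. This is the first violation.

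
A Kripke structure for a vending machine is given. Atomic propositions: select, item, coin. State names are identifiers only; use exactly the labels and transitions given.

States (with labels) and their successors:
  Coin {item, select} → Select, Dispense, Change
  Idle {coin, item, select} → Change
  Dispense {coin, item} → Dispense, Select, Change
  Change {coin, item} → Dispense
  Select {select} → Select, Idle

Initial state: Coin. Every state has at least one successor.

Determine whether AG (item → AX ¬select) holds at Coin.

States satisfying item → AX ¬select: {Idle, Change, Select}.
States satisfying AG (item → AX ¬select): ∅.
Coin is reachable from Coin and violates item → AX ¬select, so AG fails at Coin.
Coin ∉ Sat(AG (item → AX ¬select)).

No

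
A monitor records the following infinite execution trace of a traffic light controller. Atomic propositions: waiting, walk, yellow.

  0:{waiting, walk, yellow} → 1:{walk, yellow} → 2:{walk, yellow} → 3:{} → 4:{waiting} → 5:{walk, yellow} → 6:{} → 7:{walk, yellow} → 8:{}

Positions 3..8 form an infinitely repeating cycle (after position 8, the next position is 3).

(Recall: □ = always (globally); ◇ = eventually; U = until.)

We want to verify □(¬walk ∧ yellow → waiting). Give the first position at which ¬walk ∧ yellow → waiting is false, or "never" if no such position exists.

¬walk ∧ yellow → waiting holds at every position 0..8, and those are all the positions the trace ever visits, so the invariant □(¬walk ∧ yellow → waiting) is never violated.

never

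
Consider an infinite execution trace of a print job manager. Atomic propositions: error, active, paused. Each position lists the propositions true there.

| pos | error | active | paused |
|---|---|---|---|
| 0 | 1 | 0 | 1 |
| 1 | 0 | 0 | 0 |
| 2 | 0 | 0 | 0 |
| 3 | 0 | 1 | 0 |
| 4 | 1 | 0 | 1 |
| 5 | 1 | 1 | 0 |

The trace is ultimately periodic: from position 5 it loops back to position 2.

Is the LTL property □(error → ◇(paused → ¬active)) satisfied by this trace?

error → ◇(paused → ¬active) holds at every position 0..5, and those are all positions ever visited, so □(error → ◇(paused → ¬active)) holds.
Positions where error holds: 0, 4, 5.
Check ◇(paused → ¬active) at each: 0→ok, 4→ok, 5→ok.

Yes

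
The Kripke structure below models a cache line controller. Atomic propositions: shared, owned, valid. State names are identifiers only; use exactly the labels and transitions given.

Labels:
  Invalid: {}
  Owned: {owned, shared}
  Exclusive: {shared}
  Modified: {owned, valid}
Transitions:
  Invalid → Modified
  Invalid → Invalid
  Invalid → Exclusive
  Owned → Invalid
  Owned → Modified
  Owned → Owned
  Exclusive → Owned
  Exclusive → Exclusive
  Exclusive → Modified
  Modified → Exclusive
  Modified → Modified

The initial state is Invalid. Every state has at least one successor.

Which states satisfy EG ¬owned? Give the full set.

States satisfying ¬owned: {Invalid, Exclusive}.
States satisfying EG ¬owned: {Invalid, Exclusive}.

{Invalid, Exclusive}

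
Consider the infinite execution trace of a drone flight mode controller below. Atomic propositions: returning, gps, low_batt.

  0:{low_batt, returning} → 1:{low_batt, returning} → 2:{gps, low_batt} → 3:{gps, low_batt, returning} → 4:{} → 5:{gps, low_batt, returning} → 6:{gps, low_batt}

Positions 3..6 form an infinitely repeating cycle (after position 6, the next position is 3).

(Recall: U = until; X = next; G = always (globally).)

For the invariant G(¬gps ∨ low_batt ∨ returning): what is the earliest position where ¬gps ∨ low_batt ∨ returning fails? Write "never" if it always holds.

never

¬gps ∨ low_batt ∨ returning holds at every position 0..6, and those are all the positions the trace ever visits, so the invariant G(¬gps ∨ low_batt ∨ returning) is never violated.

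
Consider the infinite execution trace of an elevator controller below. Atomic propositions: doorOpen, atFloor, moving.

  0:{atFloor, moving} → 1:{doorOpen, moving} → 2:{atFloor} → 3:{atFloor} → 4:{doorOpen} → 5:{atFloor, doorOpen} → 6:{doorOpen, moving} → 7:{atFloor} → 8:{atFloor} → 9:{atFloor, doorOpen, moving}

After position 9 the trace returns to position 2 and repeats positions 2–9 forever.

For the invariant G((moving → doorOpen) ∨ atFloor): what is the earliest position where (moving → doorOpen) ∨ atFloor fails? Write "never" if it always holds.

never

(moving → doorOpen) ∨ atFloor holds at every position 0..9, and those are all the positions the trace ever visits, so the invariant G((moving → doorOpen) ∨ atFloor) is never violated.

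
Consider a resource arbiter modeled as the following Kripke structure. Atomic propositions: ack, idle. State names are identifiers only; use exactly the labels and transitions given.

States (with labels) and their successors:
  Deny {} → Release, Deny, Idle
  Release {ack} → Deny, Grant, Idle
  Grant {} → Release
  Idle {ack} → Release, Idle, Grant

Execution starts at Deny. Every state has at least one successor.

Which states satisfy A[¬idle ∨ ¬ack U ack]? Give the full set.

{Release, Grant, Idle}

States satisfying ¬idle ∨ ¬ack: {Deny, Release, Grant, Idle}.
States satisfying ack: {Release, Idle}.
States satisfying A[¬idle ∨ ¬ack U ack]: {Release, Grant, Idle}.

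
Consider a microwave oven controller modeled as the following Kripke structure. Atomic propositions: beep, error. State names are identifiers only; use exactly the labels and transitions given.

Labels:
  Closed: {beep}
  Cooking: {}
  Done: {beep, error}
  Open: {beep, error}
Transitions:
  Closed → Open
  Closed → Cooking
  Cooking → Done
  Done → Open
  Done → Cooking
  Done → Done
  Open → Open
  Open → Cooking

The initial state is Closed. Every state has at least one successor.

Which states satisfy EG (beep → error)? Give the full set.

{Cooking, Done, Open}

States satisfying beep → error: {Cooking, Done, Open}.
States satisfying EG (beep → error): {Cooking, Done, Open}.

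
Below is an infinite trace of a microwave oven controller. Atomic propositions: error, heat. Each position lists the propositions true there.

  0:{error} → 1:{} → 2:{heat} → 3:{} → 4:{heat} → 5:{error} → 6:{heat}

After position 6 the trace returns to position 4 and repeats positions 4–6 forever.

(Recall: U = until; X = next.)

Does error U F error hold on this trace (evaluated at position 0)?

Walking from position 0: F error first holds at position 0, and error holds at every earlier position along the way, so error U F error holds.

Yes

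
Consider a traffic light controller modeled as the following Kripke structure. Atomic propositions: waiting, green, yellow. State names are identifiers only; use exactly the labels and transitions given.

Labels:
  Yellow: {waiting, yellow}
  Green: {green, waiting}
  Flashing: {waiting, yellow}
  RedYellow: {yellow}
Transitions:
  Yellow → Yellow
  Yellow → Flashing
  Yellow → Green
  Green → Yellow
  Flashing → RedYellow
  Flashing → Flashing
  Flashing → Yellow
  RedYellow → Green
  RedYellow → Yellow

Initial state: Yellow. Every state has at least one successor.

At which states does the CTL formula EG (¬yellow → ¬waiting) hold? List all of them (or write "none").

States satisfying ¬yellow → ¬waiting: {Yellow, Flashing, RedYellow}.
States satisfying EG (¬yellow → ¬waiting): {Yellow, Flashing, RedYellow}.

{Yellow, Flashing, RedYellow}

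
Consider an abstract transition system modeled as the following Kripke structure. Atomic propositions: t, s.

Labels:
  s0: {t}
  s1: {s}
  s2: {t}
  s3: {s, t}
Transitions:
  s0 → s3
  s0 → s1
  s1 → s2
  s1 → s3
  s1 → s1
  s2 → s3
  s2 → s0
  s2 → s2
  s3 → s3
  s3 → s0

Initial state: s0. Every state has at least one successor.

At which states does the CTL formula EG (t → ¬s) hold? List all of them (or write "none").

{s0, s1, s2}

States satisfying t → ¬s: {s0, s1, s2}.
States satisfying EG (t → ¬s): {s0, s1, s2}.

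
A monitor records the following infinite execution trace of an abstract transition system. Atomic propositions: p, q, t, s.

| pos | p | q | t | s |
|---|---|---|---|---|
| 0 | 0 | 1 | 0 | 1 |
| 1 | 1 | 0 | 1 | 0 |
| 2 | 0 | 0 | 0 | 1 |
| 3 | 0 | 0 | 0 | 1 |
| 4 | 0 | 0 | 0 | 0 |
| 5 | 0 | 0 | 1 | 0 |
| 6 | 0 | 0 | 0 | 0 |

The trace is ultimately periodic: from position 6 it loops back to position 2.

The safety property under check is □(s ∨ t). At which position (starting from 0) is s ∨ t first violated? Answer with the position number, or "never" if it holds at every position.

4

Check s ∨ t at each position in order: 0 ✓, 1 ✓, 2 ✓, 3 ✓.
At position 4 the labels are {}, so s ∨ t is false there. This is the first violation.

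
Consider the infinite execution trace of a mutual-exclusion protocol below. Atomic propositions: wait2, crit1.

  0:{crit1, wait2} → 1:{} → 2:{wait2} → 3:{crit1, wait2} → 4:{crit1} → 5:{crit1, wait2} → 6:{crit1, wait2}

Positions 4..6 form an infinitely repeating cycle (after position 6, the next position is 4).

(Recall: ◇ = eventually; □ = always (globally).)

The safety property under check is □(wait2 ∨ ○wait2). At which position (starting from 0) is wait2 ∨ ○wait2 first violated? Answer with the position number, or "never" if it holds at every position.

wait2 ∨ ○wait2 holds at every position 0..6, and those are all the positions the trace ever visits, so the invariant □(wait2 ∨ ○wait2) is never violated.

never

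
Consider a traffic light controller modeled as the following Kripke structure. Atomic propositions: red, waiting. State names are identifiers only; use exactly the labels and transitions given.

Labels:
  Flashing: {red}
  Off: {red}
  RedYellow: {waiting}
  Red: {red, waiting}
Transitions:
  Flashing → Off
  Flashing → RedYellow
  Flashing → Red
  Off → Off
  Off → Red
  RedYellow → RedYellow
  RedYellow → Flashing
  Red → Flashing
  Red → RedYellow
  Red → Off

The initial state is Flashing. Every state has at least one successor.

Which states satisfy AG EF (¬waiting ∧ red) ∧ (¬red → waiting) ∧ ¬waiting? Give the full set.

States satisfying EF (¬waiting ∧ red): {Flashing, Off, RedYellow, Red}.
States satisfying AG EF (¬waiting ∧ red): {Flashing, Off, RedYellow, Red}.
States satisfying ¬red: {RedYellow}.
States satisfying ¬red → waiting: {Flashing, Off, RedYellow, Red}.
States satisfying ¬waiting: {Flashing, Off}.
States satisfying (¬red → waiting) ∧ ¬waiting: {Flashing, Off}.
States satisfying AG EF (¬waiting ∧ red) ∧ (¬red → waiting) ∧ ¬waiting: {Flashing, Off}.

{Flashing, Off}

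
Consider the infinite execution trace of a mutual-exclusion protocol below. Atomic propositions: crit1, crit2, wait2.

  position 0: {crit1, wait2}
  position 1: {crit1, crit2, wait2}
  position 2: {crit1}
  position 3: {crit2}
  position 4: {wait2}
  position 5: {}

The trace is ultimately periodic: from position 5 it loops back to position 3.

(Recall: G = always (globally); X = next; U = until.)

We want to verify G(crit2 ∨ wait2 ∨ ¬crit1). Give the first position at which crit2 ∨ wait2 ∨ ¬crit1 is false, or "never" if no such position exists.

2

Check crit2 ∨ wait2 ∨ ¬crit1 at each position in order: 0 ✓, 1 ✓.
At position 2 the labels are {crit1}, so crit2 ∨ wait2 ∨ ¬crit1 is false there. This is the first violation.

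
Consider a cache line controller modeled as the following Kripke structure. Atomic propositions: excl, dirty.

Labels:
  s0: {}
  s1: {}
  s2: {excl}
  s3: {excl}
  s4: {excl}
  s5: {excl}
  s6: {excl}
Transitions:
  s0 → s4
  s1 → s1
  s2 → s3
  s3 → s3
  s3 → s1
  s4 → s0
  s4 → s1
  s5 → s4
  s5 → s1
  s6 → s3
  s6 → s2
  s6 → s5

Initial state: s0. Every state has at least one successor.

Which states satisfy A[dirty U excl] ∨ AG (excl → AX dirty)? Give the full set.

{s1, s2, s3, s4, s5, s6}

States satisfying dirty: ∅.
States satisfying excl: {s2, s3, s4, s5, s6}.
States satisfying A[dirty U excl]: {s2, s3, s4, s5, s6}.
States satisfying excl → AX dirty: {s0, s1}.
States satisfying AG (excl → AX dirty): {s1}.
States satisfying A[dirty U excl] ∨ AG (excl → AX dirty): {s1, s2, s3, s4, s5, s6}.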